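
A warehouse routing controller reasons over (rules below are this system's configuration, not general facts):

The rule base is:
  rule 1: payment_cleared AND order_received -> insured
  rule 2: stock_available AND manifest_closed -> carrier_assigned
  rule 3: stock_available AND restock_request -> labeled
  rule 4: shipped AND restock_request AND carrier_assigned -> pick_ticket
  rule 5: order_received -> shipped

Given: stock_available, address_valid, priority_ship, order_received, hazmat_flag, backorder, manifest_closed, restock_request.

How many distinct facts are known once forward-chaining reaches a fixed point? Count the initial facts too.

Round 1: rule 2 [stock_available AND manifest_closed -> carrier_assigned]; rule 3 [stock_available AND restock_request -> labeled]; rule 5 [order_received -> shipped]. New: carrier_assigned, labeled, shipped.
Round 2: rule 4 [shipped AND restock_request AND carrier_assigned -> pick_ticket]. New: pick_ticket.
Closure: {address_valid, backorder, carrier_assigned, hazmat_flag, labeled, manifest_closed, order_received, pick_ticket, priority_ship, restock_request, shipped, stock_available} — 12 facts.

12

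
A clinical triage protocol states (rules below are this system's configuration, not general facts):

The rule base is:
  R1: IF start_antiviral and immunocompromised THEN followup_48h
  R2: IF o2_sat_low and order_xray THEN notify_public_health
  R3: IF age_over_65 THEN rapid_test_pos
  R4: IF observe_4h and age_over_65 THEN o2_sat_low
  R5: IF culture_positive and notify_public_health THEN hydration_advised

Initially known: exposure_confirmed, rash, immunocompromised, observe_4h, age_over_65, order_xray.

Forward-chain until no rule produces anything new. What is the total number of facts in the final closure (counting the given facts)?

9

Round 1 — R3, R4, derive rapid_test_pos, o2_sat_low.
Round 2 — R2, derive notify_public_health.
Closure: {age_over_65, exposure_confirmed, immunocompromised, notify_public_health, o2_sat_low, observe_4h, order_xray, rapid_test_pos, rash} — 9 facts.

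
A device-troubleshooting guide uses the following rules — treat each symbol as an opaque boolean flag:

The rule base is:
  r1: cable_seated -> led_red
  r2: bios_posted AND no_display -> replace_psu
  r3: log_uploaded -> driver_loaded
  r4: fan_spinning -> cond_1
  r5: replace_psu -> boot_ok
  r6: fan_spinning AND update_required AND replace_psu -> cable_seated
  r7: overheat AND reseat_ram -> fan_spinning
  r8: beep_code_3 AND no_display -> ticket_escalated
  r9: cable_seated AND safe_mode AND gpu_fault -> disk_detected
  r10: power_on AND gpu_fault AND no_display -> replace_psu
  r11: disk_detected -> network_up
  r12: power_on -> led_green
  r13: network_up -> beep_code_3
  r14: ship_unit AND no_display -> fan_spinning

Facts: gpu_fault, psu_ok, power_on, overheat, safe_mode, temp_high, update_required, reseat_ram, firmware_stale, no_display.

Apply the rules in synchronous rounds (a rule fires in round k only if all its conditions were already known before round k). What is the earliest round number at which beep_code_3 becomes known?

5

Round 1 fires r7, r10, r12, giving fan_spinning, replace_psu, led_green.
Round 2 fires r4, r5, r6, giving cond_1, boot_ok, cable_seated.
Round 3 fires r1, r9, giving led_red, disk_detected.
Round 4 fires r11, giving network_up.
Round 5 fires r13, giving beep_code_3.
beep_code_3 first appears in round 5.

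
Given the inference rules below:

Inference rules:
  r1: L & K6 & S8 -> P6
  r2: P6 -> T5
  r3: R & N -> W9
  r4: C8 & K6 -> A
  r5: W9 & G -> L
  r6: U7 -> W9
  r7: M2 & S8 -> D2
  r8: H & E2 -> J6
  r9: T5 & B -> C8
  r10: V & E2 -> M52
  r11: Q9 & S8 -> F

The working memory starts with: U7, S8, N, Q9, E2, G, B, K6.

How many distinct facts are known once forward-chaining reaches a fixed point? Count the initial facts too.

15

Round 1 — r6, r11, derive W9, F.
Round 2 — r5, derive L.
Round 3 — r1, derive P6.
Round 4 — r2, derive T5.
Round 5 — r9, derive C8.
Round 6 — r4, derive A.
Closure: {A, B, C8, E2, F, G, K6, L, N, P6, Q9, S8, T5, U7, W9} — 15 facts.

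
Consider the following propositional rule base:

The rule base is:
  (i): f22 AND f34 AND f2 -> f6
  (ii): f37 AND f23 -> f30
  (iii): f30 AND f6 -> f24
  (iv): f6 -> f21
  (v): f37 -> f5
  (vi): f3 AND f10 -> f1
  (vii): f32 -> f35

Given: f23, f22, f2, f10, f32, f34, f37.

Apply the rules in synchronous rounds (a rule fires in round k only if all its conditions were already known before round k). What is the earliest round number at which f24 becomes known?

2

Round 1: (i) [f22 AND f34 AND f2 -> f6]; (ii) [f37 AND f23 -> f30]; (v) [f37 -> f5]; (vii) [f32 -> f35]. Adds f6, f30, f5, f35.
Round 2: (iii) [f30 AND f6 -> f24]; (iv) [f6 -> f21]. Adds f24, f21.
f24 first appears in round 2.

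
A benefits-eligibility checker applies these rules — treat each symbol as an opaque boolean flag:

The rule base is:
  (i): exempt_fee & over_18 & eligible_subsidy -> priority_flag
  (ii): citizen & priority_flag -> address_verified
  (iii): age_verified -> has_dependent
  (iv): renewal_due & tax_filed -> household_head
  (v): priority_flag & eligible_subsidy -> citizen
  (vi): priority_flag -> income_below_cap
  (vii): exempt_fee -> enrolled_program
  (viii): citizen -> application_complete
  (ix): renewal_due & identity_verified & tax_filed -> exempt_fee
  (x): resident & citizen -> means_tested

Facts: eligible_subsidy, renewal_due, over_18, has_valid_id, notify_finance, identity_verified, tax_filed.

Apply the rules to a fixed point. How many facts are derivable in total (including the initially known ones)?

Round 1 fires (iv), (ix), giving household_head, exempt_fee.
Round 2 fires (i), (vii), giving priority_flag, enrolled_program.
Round 3 fires (v), (vi), giving citizen, income_below_cap.
Round 4 fires (ii), (viii), giving address_verified, application_complete.
Closure: {address_verified, application_complete, citizen, eligible_subsidy, enrolled_program, exempt_fee, has_valid_id, household_head, identity_verified, income_below_cap, notify_finance, over_18, priority_flag, renewal_due, tax_filed} — 15 facts.

15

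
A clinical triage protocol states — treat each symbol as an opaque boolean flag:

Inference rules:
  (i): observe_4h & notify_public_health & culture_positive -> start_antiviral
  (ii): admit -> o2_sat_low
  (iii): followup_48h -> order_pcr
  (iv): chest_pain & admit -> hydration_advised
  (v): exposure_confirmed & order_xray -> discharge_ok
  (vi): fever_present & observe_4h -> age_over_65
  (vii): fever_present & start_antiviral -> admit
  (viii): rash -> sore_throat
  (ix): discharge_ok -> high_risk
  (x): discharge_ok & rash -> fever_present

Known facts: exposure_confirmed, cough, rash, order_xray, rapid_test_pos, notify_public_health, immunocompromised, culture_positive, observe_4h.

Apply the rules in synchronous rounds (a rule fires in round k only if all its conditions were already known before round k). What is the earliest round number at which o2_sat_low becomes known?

4

Round 1 — (i), (v), (viii), derive start_antiviral, discharge_ok, sore_throat.
Round 2 — (ix), (x), derive high_risk, fever_present.
Round 3 — (vi), (vii), derive age_over_65, admit.
Round 4 — (ii), derive o2_sat_low.
o2_sat_low first appears in round 4.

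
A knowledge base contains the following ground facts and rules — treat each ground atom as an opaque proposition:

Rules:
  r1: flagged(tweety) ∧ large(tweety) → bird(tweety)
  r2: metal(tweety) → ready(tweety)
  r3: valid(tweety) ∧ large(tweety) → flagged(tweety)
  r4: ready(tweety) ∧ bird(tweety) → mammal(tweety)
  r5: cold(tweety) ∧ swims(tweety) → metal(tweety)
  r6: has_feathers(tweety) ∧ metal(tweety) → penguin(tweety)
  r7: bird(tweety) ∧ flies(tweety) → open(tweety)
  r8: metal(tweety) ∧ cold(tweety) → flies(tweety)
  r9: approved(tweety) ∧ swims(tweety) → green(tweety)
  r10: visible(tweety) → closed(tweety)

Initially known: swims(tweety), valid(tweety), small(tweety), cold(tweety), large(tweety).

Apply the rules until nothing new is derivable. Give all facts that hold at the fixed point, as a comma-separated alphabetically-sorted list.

Round 1: r3 [valid(tweety) ∧ large(tweety) → flagged(tweety)]; r5 [cold(tweety) ∧ swims(tweety) → metal(tweety)]. New: flagged(tweety), metal(tweety).
Round 2: r1 [flagged(tweety) ∧ large(tweety) → bird(tweety)]; r2 [metal(tweety) → ready(tweety)]; r8 [metal(tweety) ∧ cold(tweety) → flies(tweety)]. New: bird(tweety), ready(tweety), flies(tweety).
Round 3: r4 [ready(tweety) ∧ bird(tweety) → mammal(tweety)]; r7 [bird(tweety) ∧ flies(tweety) → open(tweety)]. New: mammal(tweety), open(tweety).

bird(tweety), cold(tweety), flagged(tweety), flies(tweety), large(tweety), mammal(tweety), metal(tweety), open(tweety), ready(tweety), small(tweety), swims(tweety), valid(tweety)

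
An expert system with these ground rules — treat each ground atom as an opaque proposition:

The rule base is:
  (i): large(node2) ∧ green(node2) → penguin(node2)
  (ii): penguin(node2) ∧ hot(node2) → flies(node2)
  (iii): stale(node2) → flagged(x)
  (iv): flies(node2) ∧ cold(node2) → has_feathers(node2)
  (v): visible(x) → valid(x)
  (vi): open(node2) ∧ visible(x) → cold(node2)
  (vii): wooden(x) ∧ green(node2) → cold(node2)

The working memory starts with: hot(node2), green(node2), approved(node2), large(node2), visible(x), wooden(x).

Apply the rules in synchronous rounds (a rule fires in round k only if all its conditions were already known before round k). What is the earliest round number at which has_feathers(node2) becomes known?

Round 1: (i) [large(node2) ∧ green(node2) → penguin(node2)]; (v) [visible(x) → valid(x)]; (vii) [wooden(x) ∧ green(node2) → cold(node2)]. New: penguin(node2), valid(x), cold(node2).
Round 2: (ii) [penguin(node2) ∧ hot(node2) → flies(node2)]. New: flies(node2).
Round 3: (iv) [flies(node2) ∧ cold(node2) → has_feathers(node2)]. New: has_feathers(node2).
has_feathers(node2) first appears in round 3.

3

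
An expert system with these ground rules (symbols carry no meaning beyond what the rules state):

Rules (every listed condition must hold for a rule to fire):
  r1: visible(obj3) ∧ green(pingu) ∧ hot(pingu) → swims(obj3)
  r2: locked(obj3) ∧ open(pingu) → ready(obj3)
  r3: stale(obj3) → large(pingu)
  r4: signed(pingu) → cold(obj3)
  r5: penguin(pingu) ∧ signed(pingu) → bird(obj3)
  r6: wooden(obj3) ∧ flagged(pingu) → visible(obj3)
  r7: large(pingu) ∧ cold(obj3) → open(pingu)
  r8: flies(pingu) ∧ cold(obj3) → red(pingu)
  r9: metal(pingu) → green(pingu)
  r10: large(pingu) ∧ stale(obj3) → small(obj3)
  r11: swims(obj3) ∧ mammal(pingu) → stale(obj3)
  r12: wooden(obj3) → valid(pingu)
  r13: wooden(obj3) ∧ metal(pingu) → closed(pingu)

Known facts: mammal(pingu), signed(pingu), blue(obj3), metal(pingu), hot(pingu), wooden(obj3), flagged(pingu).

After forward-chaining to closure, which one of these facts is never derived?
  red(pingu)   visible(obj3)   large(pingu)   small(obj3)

Round 1: r4 [signed(pingu) → cold(obj3)]; r6 [wooden(obj3) ∧ flagged(pingu) → visible(obj3)]; r9 [metal(pingu) → green(pingu)]; r12 [wooden(obj3) → valid(pingu)]; r13 [wooden(obj3) ∧ metal(pingu) → closed(pingu)]. Adds cold(obj3), visible(obj3), green(pingu), valid(pingu), closed(pingu).
Round 2: r1 [visible(obj3) ∧ green(pingu) ∧ hot(pingu) → swims(obj3)]. Adds swims(obj3).
Round 3: r11 [swims(obj3) ∧ mammal(pingu) → stale(obj3)]. Adds stale(obj3).
Round 4: r3 [stale(obj3) → large(pingu)]. Adds large(pingu).
Round 5: r7 [large(pingu) ∧ cold(obj3) → open(pingu)]; r10 [large(pingu) ∧ stale(obj3) → small(obj3)]. Adds open(pingu), small(obj3).
Derived: large(pingu) (round 4), visible(obj3) (round 1), small(obj3) (round 5). red(pingu) never appears in any round.

red(pingu)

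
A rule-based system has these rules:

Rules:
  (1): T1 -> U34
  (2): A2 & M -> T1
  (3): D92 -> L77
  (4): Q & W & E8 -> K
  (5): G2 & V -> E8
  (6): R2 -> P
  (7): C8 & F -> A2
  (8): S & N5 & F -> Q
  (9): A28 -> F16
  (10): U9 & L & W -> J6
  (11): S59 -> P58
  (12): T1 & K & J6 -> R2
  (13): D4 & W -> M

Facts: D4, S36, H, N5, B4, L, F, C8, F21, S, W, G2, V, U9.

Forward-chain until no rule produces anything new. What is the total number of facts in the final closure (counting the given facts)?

24

[1] (5) [G2 & V -> E8]; (7) [C8 & F -> A2]; (8) [S & N5 & F -> Q]; (10) [U9 & L & W -> J6]; (13) [D4 & W -> M]. ⇒ new: E8, A2, Q, J6, M.
[2] (2) [A2 & M -> T1]; (4) [Q & W & E8 -> K]. ⇒ new: T1, K.
[3] (1) [T1 -> U34]; (12) [T1 & K & J6 -> R2]. ⇒ new: U34, R2.
[4] (6) [R2 -> P]. ⇒ new: P.
Closure: {A2, B4, C8, D4, E8, F, F21, G2, H, J6, K, L, M, N5, P, Q, R2, S, S36, T1, U34, U9, V, W} — 24 facts.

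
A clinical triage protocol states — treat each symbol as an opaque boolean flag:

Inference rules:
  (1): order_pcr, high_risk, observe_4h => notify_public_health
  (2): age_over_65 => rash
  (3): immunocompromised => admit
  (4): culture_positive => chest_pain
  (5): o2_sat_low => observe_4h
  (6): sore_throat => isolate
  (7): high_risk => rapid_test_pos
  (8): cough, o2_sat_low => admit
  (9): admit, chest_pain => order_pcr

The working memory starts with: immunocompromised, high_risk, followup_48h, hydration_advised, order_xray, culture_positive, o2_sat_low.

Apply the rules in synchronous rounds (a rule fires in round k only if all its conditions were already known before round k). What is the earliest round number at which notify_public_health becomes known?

3

Round 1: (3) [immunocompromised => admit]; (4) [culture_positive => chest_pain]; (5) [o2_sat_low => observe_4h]; (7) [high_risk => rapid_test_pos]. New: admit, chest_pain, observe_4h, rapid_test_pos.
Round 2: (9) [admit, chest_pain => order_pcr]. New: order_pcr.
Round 3: (1) [order_pcr, high_risk, observe_4h => notify_public_health]. New: notify_public_health.
notify_public_health first appears in round 3.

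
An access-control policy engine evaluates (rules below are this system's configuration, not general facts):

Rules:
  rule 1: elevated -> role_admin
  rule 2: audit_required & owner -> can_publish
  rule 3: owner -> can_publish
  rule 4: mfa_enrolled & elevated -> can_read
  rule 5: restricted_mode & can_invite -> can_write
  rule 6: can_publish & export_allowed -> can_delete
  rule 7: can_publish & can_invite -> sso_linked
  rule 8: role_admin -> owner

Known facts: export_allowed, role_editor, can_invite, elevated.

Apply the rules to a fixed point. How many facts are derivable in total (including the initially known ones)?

9

Round 1: rule 1 [elevated -> role_admin]. Adds role_admin.
Round 2: rule 8 [role_admin -> owner]. Adds owner.
Round 3: rule 3 [owner -> can_publish]. Adds can_publish.
Round 4: rule 6 [can_publish & export_allowed -> can_delete]; rule 7 [can_publish & can_invite -> sso_linked]. Adds can_delete, sso_linked.
Closure: {can_delete, can_invite, can_publish, elevated, export_allowed, owner, role_admin, role_editor, sso_linked} — 9 facts.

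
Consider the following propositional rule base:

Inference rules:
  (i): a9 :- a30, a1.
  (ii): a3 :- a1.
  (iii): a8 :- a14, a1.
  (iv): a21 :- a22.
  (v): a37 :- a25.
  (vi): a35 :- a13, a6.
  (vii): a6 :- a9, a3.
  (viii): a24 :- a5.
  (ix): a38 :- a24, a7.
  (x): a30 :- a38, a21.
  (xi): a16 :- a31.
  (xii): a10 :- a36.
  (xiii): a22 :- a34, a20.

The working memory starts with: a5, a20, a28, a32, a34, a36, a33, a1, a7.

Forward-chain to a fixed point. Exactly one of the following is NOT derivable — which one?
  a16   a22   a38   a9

Round 1 fires (ii), (viii), (xii), (xiii), giving a3, a24, a10, a22.
Round 2 fires (iv), (ix), giving a21, a38.
Round 3 fires (x), giving a30.
Round 4 fires (i), giving a9.
Round 5 fires (vii), giving a6.
Derived: a22 (round 1), a9 (round 4), a38 (round 2). a16 never appears in any round.

a16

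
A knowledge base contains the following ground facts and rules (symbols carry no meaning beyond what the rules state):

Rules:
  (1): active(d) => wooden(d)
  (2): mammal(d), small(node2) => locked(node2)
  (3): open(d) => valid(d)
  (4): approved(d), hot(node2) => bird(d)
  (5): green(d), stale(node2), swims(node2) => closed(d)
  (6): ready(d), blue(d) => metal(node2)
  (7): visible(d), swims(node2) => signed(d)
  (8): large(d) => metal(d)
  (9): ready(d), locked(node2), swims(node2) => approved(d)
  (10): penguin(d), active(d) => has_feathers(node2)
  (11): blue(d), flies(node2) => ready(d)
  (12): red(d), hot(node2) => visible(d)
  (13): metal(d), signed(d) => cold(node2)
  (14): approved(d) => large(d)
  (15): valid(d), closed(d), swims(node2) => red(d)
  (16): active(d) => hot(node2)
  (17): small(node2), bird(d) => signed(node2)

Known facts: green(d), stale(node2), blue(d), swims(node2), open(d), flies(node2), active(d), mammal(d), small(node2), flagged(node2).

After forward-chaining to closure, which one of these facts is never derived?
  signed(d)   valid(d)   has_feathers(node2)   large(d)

has_feathers(node2)

Round 1 — (1), (2), (3), (5), (11), (16), derive wooden(d), locked(node2), valid(d), closed(d), ready(d), hot(node2).
Round 2 — (6), (9), (15), derive metal(node2), approved(d), red(d).
Round 3 — (4), (12), (14), derive bird(d), visible(d), large(d).
Round 4 — (7), (8), (17), derive signed(d), metal(d), signed(node2).
Round 5 — (13), derive cold(node2).
Derived: large(d) (round 3), valid(d) (round 1), signed(d) (round 4). has_feathers(node2) never appears in any round.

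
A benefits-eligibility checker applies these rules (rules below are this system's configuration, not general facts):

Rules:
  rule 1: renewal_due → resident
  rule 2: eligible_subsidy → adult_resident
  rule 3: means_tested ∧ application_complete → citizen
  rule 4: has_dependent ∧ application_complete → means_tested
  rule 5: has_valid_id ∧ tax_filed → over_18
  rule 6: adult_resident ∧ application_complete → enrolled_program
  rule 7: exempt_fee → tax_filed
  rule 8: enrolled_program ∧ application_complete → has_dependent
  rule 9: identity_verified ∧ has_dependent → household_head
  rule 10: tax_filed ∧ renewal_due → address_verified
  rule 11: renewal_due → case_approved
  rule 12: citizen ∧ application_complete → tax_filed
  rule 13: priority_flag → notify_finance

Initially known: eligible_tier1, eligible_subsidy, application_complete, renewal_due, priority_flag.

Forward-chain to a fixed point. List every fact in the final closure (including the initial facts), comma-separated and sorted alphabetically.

Round 1: rule 1 [renewal_due → resident]; rule 2 [eligible_subsidy → adult_resident]; rule 11 [renewal_due → case_approved]; rule 13 [priority_flag → notify_finance]. Adds resident, adult_resident, case_approved, notify_finance.
Round 2: rule 6 [adult_resident ∧ application_complete → enrolled_program]. Adds enrolled_program.
Round 3: rule 8 [enrolled_program ∧ application_complete → has_dependent]. Adds has_dependent.
Round 4: rule 4 [has_dependent ∧ application_complete → means_tested]. Adds means_tested.
Round 5: rule 3 [means_tested ∧ application_complete → citizen]. Adds citizen.
Round 6: rule 12 [citizen ∧ application_complete → tax_filed]. Adds tax_filed.
Round 7: rule 10 [tax_filed ∧ renewal_due → address_verified]. Adds address_verified.

address_verified, adult_resident, application_complete, case_approved, citizen, eligible_subsidy, eligible_tier1, enrolled_program, has_dependent, means_tested, notify_finance, priority_flag, renewal_due, resident, tax_filed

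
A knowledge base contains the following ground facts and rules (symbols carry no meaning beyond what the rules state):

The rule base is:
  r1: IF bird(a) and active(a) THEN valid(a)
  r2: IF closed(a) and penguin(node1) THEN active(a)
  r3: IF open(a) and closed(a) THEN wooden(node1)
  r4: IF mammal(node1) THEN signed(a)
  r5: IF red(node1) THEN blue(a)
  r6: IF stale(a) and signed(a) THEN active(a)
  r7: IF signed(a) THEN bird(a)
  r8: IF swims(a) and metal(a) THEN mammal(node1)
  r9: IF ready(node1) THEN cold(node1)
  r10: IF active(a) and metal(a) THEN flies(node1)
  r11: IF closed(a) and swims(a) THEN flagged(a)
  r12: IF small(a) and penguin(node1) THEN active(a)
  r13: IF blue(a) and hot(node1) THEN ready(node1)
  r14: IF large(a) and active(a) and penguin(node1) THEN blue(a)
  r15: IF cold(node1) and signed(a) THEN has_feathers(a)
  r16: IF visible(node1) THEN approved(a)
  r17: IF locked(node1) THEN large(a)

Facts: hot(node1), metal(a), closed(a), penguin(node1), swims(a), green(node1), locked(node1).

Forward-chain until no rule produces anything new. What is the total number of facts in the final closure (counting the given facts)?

[1] r2 [IF closed(a) and penguin(node1) THEN active(a)]; r8 [IF swims(a) and metal(a) THEN mammal(node1)]; r11 [IF closed(a) and swims(a) THEN flagged(a)]; r17 [IF locked(node1) THEN large(a)]. ⇒ new: active(a), mammal(node1), flagged(a), large(a).
[2] r4 [IF mammal(node1) THEN signed(a)]; r10 [IF active(a) and metal(a) THEN flies(node1)]; r14 [IF large(a) and active(a) and penguin(node1) THEN blue(a)]. ⇒ new: signed(a), flies(node1), blue(a).
[3] r7 [IF signed(a) THEN bird(a)]; r13 [IF blue(a) and hot(node1) THEN ready(node1)]. ⇒ new: bird(a), ready(node1).
[4] r1 [IF bird(a) and active(a) THEN valid(a)]; r9 [IF ready(node1) THEN cold(node1)]. ⇒ new: valid(a), cold(node1).
[5] r15 [IF cold(node1) and signed(a) THEN has_feathers(a)]. ⇒ new: has_feathers(a).
Closure: {active(a), bird(a), blue(a), closed(a), cold(node1), flagged(a), flies(node1), green(node1), has_feathers(a), hot(node1), large(a), locked(node1), mammal(node1), metal(a), penguin(node1), ready(node1), signed(a), swims(a), valid(a)} — 19 facts.

19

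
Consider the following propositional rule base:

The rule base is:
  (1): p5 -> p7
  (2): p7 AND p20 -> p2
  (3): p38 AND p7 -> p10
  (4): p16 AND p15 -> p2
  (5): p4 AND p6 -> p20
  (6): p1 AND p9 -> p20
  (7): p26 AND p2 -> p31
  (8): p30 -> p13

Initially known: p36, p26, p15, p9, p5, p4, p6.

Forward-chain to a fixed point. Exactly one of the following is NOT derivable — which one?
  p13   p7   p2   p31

p13

Round 1: (1) [p5 -> p7]; (5) [p4 AND p6 -> p20]. New: p7, p20.
Round 2: (2) [p7 AND p20 -> p2]. New: p2.
Round 3: (7) [p26 AND p2 -> p31]. New: p31.
Derived: p2 (round 2), p7 (round 1), p31 (round 3). p13 never appears in any round.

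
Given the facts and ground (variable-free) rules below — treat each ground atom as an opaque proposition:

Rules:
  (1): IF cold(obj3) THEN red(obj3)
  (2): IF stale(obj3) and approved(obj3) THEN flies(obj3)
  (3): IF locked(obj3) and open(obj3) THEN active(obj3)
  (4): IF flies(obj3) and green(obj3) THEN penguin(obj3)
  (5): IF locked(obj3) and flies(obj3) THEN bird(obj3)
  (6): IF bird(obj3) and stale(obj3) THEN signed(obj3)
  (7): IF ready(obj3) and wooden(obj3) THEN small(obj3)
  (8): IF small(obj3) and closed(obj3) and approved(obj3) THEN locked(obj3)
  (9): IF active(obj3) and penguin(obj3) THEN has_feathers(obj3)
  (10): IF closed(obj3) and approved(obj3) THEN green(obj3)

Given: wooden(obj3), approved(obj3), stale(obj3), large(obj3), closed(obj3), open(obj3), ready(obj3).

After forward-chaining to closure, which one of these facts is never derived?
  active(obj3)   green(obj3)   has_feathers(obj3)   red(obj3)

red(obj3)

Round 1: (2) [IF stale(obj3) and approved(obj3) THEN flies(obj3)]; (7) [IF ready(obj3) and wooden(obj3) THEN small(obj3)]; (10) [IF closed(obj3) and approved(obj3) THEN green(obj3)]. Adds flies(obj3), small(obj3), green(obj3).
Round 2: (4) [IF flies(obj3) and green(obj3) THEN penguin(obj3)]; (8) [IF small(obj3) and closed(obj3) and approved(obj3) THEN locked(obj3)]. Adds penguin(obj3), locked(obj3).
Round 3: (3) [IF locked(obj3) and open(obj3) THEN active(obj3)]; (5) [IF locked(obj3) and flies(obj3) THEN bird(obj3)]. Adds active(obj3), bird(obj3).
Round 4: (6) [IF bird(obj3) and stale(obj3) THEN signed(obj3)]; (9) [IF active(obj3) and penguin(obj3) THEN has_feathers(obj3)]. Adds signed(obj3), has_feathers(obj3).
Derived: active(obj3) (round 3), green(obj3) (round 1), has_feathers(obj3) (round 4). red(obj3) never appears in any round.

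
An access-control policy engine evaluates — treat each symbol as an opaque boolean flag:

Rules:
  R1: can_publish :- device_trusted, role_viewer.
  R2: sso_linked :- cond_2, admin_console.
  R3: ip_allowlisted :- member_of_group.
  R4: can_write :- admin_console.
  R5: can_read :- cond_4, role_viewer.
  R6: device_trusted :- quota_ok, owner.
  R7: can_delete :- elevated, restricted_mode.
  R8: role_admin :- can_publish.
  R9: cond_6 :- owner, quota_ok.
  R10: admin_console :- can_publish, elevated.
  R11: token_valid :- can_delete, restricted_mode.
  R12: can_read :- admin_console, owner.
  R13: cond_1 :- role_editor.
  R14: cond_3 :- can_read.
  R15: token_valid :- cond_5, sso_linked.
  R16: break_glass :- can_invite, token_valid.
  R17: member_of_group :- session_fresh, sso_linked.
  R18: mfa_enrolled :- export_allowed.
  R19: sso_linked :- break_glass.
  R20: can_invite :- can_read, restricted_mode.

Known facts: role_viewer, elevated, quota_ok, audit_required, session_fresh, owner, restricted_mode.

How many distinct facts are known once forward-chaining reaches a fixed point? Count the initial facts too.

Round 1: R6 [device_trusted :- quota_ok, owner.]; R7 [can_delete :- elevated, restricted_mode.]; R9 [cond_6 :- owner, quota_ok.]. New: device_trusted, can_delete, cond_6.
Round 2: R1 [can_publish :- device_trusted, role_viewer.]; R11 [token_valid :- can_delete, restricted_mode.]. New: can_publish, token_valid.
Round 3: R8 [role_admin :- can_publish.]; R10 [admin_console :- can_publish, elevated.]. New: role_admin, admin_console.
Round 4: R4 [can_write :- admin_console.]; R12 [can_read :- admin_console, owner.]. New: can_write, can_read.
Round 5: R14 [cond_3 :- can_read.]; R20 [can_invite :- can_read, restricted_mode.]. New: cond_3, can_invite.
Round 6: R16 [break_glass :- can_invite, token_valid.]. New: break_glass.
Round 7: R19 [sso_linked :- break_glass.]. New: sso_linked.
Round 8: R17 [member_of_group :- session_fresh, sso_linked.]. New: member_of_group.
Round 9: R3 [ip_allowlisted :- member_of_group.]. New: ip_allowlisted.
Closure: {admin_console, audit_required, break_glass, can_delete, can_invite, can_publish, can_read, can_write, cond_3, cond_6, device_trusted, elevated, ip_allowlisted, member_of_group, owner, quota_ok, restricted_mode, role_admin, role_viewer, session_fresh, sso_linked, token_valid} — 22 facts.

22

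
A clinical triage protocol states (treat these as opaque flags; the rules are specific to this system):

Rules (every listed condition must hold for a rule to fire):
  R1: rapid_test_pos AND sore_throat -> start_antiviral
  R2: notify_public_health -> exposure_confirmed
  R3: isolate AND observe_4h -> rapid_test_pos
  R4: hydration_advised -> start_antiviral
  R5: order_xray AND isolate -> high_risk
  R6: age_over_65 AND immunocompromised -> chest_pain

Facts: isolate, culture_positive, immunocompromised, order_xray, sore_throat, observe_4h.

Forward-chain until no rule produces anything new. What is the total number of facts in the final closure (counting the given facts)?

Round 1 — R3, R5, derive rapid_test_pos, high_risk.
Round 2 — R1, derive start_antiviral.
Closure: {culture_positive, high_risk, immunocompromised, isolate, observe_4h, order_xray, rapid_test_pos, sore_throat, start_antiviral} — 9 facts.

9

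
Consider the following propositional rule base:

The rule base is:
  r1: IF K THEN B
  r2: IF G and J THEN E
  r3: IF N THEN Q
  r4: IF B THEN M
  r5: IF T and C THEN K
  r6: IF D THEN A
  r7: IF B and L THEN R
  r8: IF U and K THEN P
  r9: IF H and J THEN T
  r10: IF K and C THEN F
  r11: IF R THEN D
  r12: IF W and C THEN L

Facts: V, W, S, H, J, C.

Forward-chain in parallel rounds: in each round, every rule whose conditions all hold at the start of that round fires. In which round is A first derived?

Round 1: r9 [IF H and J THEN T]; r12 [IF W and C THEN L]. Adds T, L.
Round 2: r5 [IF T and C THEN K]. Adds K.
Round 3: r1 [IF K THEN B]; r10 [IF K and C THEN F]. Adds B, F.
Round 4: r4 [IF B THEN M]; r7 [IF B and L THEN R]. Adds M, R.
Round 5: r11 [IF R THEN D]. Adds D.
Round 6: r6 [IF D THEN A]. Adds A.
A first appears in round 6.

6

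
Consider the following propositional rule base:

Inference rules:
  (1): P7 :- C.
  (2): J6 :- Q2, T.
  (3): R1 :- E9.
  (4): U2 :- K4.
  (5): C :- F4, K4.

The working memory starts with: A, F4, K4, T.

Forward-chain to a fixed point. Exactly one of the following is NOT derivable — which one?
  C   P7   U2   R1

R1

Round 1 fires (4), (5), giving U2, C.
Round 2 fires (1), giving P7.
Derived: P7 (round 2), U2 (round 1), C (round 1). R1 never appears in any round.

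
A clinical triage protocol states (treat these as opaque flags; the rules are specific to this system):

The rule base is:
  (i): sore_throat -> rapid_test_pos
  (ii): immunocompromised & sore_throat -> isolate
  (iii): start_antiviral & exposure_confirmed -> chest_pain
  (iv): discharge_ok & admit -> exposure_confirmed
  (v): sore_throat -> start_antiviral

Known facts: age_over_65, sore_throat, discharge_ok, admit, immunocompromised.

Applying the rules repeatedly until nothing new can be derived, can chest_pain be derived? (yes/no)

yes

[1] (i) [sore_throat -> rapid_test_pos]; (ii) [immunocompromised & sore_throat -> isolate]; (iv) [discharge_ok & admit -> exposure_confirmed]; (v) [sore_throat -> start_antiviral]. ⇒ new: rapid_test_pos, isolate, exposure_confirmed, start_antiviral.
[2] (iii) [start_antiviral & exposure_confirmed -> chest_pain]. ⇒ new: chest_pain.
chest_pain appears in round 2, so it is derivable.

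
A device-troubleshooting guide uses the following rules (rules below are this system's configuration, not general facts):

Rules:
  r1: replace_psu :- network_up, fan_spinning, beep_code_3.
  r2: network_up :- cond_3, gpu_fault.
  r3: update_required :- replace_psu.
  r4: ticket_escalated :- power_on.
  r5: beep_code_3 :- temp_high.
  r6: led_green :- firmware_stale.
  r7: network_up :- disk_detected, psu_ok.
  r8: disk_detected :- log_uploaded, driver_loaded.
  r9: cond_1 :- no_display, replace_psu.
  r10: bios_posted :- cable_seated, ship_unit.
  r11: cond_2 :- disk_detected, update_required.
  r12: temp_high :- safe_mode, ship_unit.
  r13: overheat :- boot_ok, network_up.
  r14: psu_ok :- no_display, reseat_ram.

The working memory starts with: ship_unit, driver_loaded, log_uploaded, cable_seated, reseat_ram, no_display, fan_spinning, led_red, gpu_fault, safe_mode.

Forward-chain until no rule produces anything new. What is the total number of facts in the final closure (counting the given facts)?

20

Round 1: r8 [disk_detected :- log_uploaded, driver_loaded.]; r10 [bios_posted :- cable_seated, ship_unit.]; r12 [temp_high :- safe_mode, ship_unit.]; r14 [psu_ok :- no_display, reseat_ram.]. New: disk_detected, bios_posted, temp_high, psu_ok.
Round 2: r5 [beep_code_3 :- temp_high.]; r7 [network_up :- disk_detected, psu_ok.]. New: beep_code_3, network_up.
Round 3: r1 [replace_psu :- network_up, fan_spinning, beep_code_3.]. New: replace_psu.
Round 4: r3 [update_required :- replace_psu.]; r9 [cond_1 :- no_display, replace_psu.]. New: update_required, cond_1.
Round 5: r11 [cond_2 :- disk_detected, update_required.]. New: cond_2.
Closure: {beep_code_3, bios_posted, cable_seated, cond_1, cond_2, disk_detected, driver_loaded, fan_spinning, gpu_fault, led_red, log_uploaded, network_up, no_display, psu_ok, replace_psu, reseat_ram, safe_mode, ship_unit, temp_high, update_required} — 20 facts.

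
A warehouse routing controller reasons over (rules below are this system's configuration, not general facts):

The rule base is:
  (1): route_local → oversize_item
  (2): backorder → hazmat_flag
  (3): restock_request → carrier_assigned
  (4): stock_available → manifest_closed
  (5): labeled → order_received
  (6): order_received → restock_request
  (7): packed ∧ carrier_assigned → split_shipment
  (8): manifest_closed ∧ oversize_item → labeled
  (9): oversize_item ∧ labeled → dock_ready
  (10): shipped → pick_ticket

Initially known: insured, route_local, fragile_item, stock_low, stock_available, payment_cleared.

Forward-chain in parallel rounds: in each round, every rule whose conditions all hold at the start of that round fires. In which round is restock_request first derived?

Round 1 — (1), (4), derive oversize_item, manifest_closed.
Round 2 — (8), derive labeled.
Round 3 — (5), (9), derive order_received, dock_ready.
Round 4 — (6), derive restock_request.
restock_request first appears in round 4.

4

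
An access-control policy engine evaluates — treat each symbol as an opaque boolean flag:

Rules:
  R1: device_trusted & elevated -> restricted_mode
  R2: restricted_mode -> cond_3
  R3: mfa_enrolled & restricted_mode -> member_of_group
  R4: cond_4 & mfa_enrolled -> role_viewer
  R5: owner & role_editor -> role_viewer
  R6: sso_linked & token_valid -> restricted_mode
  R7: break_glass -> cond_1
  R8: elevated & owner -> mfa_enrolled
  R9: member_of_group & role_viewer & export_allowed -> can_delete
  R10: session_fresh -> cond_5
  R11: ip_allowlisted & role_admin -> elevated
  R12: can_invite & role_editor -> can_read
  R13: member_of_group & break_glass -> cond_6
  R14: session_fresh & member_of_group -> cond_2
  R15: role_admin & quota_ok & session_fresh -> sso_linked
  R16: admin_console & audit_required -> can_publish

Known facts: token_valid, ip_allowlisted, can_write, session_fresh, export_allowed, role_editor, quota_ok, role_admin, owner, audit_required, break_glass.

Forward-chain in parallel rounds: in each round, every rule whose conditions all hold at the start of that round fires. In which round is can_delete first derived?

[1] R5 [owner & role_editor -> role_viewer]; R7 [break_glass -> cond_1]; R10 [session_fresh -> cond_5]; R11 [ip_allowlisted & role_admin -> elevated]; R15 [role_admin & quota_ok & session_fresh -> sso_linked]. ⇒ new: role_viewer, cond_1, cond_5, elevated, sso_linked.
[2] R6 [sso_linked & token_valid -> restricted_mode]; R8 [elevated & owner -> mfa_enrolled]. ⇒ new: restricted_mode, mfa_enrolled.
[3] R2 [restricted_mode -> cond_3]; R3 [mfa_enrolled & restricted_mode -> member_of_group]. ⇒ new: cond_3, member_of_group.
[4] R9 [member_of_group & role_viewer & export_allowed -> can_delete]; R13 [member_of_group & break_glass -> cond_6]; R14 [session_fresh & member_of_group -> cond_2]. ⇒ new: can_delete, cond_6, cond_2.
can_delete first appears in round 4.

4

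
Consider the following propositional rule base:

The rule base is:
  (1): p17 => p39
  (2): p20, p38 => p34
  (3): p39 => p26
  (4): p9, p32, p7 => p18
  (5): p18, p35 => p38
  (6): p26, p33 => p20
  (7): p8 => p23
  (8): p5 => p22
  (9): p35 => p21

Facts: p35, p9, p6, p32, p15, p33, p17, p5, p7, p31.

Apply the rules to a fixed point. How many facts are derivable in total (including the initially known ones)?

18

Round 1 fires (1), (4), (8), (9), giving p39, p18, p22, p21.
Round 2 fires (3), (5), giving p26, p38.
Round 3 fires (6), giving p20.
Round 4 fires (2), giving p34.
Closure: {p15, p17, p18, p20, p21, p22, p26, p31, p32, p33, p34, p35, p38, p39, p5, p6, p7, p9} — 18 facts.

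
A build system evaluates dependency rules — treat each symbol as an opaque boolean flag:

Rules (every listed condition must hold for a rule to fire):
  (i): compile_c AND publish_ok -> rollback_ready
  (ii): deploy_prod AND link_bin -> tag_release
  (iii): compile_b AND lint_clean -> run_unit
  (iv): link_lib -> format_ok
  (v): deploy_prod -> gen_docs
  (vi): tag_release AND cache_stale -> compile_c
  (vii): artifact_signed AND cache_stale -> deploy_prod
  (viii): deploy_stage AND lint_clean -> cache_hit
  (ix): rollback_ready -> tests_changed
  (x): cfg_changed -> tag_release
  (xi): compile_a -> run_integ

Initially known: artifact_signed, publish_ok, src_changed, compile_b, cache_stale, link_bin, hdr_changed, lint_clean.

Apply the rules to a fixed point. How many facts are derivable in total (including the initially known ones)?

[1] (iii) [compile_b AND lint_clean -> run_unit]; (vii) [artifact_signed AND cache_stale -> deploy_prod]. ⇒ new: run_unit, deploy_prod.
[2] (ii) [deploy_prod AND link_bin -> tag_release]; (v) [deploy_prod -> gen_docs]. ⇒ new: tag_release, gen_docs.
[3] (vi) [tag_release AND cache_stale -> compile_c]. ⇒ new: compile_c.
[4] (i) [compile_c AND publish_ok -> rollback_ready]. ⇒ new: rollback_ready.
[5] (ix) [rollback_ready -> tests_changed]. ⇒ new: tests_changed.
Closure: {artifact_signed, cache_stale, compile_b, compile_c, deploy_prod, gen_docs, hdr_changed, link_bin, lint_clean, publish_ok, rollback_ready, run_unit, src_changed, tag_release, tests_changed} — 15 facts.

15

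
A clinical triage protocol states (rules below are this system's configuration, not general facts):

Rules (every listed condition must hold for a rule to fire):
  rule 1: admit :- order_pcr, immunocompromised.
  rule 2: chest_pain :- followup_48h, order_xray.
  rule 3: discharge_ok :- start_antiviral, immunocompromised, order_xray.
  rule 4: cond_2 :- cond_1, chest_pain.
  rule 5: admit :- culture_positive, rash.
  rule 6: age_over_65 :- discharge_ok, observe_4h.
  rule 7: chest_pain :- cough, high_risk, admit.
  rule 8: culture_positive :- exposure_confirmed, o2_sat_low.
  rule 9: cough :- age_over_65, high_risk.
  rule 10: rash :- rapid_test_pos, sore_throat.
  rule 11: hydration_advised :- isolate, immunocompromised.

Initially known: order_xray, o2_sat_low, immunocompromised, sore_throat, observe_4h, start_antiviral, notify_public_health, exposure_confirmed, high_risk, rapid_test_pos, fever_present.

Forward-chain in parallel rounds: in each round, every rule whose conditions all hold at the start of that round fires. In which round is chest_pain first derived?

Round 1: rule 3 [discharge_ok :- start_antiviral, immunocompromised, order_xray.]; rule 8 [culture_positive :- exposure_confirmed, o2_sat_low.]; rule 10 [rash :- rapid_test_pos, sore_throat.]. Adds discharge_ok, culture_positive, rash.
Round 2: rule 5 [admit :- culture_positive, rash.]; rule 6 [age_over_65 :- discharge_ok, observe_4h.]. Adds admit, age_over_65.
Round 3: rule 9 [cough :- age_over_65, high_risk.]. Adds cough.
Round 4: rule 7 [chest_pain :- cough, high_risk, admit.]. Adds chest_pain.
chest_pain first appears in round 4.

4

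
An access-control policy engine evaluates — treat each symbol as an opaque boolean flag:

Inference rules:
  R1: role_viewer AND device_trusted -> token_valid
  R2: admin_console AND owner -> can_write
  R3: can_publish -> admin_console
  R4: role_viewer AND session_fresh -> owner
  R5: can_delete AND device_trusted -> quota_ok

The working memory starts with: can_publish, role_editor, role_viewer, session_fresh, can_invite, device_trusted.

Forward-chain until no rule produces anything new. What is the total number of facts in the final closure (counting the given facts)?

10

Round 1: R1 [role_viewer AND device_trusted -> token_valid]; R3 [can_publish -> admin_console]; R4 [role_viewer AND session_fresh -> owner]. Adds token_valid, admin_console, owner.
Round 2: R2 [admin_console AND owner -> can_write]. Adds can_write.
Closure: {admin_console, can_invite, can_publish, can_write, device_trusted, owner, role_editor, role_viewer, session_fresh, token_valid} — 10 facts.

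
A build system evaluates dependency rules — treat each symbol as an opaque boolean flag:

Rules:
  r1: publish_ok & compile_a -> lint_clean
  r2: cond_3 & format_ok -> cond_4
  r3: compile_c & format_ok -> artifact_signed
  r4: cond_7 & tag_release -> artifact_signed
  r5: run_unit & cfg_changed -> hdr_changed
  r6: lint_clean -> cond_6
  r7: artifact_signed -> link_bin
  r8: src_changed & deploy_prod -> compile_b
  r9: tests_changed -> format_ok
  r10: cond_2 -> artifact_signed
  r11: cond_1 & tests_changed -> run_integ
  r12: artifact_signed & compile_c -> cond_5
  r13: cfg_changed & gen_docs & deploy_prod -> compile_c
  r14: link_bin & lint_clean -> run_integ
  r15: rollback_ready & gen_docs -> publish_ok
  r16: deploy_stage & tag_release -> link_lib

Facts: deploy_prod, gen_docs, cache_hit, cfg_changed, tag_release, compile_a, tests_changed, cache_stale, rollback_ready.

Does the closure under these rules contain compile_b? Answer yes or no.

Round 1: r9 [tests_changed -> format_ok]; r13 [cfg_changed & gen_docs & deploy_prod -> compile_c]; r15 [rollback_ready & gen_docs -> publish_ok]. New: format_ok, compile_c, publish_ok.
Round 2: r1 [publish_ok & compile_a -> lint_clean]; r3 [compile_c & format_ok -> artifact_signed]. New: lint_clean, artifact_signed.
Round 3: r6 [lint_clean -> cond_6]; r7 [artifact_signed -> link_bin]; r12 [artifact_signed & compile_c -> cond_5]. New: cond_6, link_bin, cond_5.
Round 4: r14 [link_bin & lint_clean -> run_integ]. New: run_integ.
Fixed point reached. compile_b is concluded only by r8; r8 needs src_changed (never derived).

no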